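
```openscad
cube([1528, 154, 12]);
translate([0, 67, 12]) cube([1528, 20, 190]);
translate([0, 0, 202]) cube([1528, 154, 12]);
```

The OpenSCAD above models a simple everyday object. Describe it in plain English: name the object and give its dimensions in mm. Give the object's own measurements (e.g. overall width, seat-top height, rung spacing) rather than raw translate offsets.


An I-beam lying along x, 1528 mm long. Overall section height 214 mm. Two flanges 154 mm wide (y) and 12 mm thick, one on the floor and one at the top; a web 20 mm thick runs between them, centred on the flange width.


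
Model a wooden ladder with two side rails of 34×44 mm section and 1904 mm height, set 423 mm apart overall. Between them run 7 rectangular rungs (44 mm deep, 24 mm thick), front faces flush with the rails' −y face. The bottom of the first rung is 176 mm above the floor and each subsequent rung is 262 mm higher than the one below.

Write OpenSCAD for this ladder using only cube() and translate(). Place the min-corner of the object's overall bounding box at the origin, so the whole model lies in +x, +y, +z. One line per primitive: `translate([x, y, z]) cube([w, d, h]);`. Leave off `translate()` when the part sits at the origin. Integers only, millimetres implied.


cube([34, 44, 1904]);
translate([389, 0, 0]) cube([34, 44, 1904]);
translate([34, 0, 176]) cube([355, 44, 24]);
translate([34, 0, 438]) cube([355, 44, 24]);
translate([34, 0, 700]) cube([355, 44, 24]);
translate([34, 0, 962]) cube([355, 44, 24]);
translate([34, 0, 1224]) cube([355, 44, 24]);
translate([34, 0, 1486]) cube([355, 44, 24]);
translate([34, 0, 1748]) cube([355, 44, 24]);


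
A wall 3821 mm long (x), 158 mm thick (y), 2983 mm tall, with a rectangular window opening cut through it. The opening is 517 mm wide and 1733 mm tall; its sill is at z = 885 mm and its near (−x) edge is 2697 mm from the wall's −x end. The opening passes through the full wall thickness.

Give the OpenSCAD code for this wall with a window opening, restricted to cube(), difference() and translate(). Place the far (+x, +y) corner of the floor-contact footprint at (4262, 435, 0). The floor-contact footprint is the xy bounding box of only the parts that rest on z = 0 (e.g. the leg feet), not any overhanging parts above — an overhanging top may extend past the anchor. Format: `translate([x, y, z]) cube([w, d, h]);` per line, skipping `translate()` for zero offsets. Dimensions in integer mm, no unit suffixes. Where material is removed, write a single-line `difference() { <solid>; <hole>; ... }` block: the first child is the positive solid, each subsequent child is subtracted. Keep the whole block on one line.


difference() { translate([441, 277, 0]) cube([3821, 158, 2983]); translate([3138, 277, 885]) cube([517, 158, 1733]); }


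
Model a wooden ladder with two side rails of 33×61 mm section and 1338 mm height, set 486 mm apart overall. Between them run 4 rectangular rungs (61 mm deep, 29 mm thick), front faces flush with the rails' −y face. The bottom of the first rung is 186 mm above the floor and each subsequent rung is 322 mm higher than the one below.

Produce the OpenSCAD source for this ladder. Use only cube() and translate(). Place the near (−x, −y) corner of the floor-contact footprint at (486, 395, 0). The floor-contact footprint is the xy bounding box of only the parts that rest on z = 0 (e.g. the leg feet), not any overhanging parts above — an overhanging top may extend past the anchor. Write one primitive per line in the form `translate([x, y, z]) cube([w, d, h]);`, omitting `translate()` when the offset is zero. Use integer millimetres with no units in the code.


translate([486, 395, 0]) cube([33, 61, 1338]);
translate([939, 395, 0]) cube([33, 61, 1338]);
translate([519, 395, 186]) cube([420, 61, 29]);
translate([519, 395, 508]) cube([420, 61, 29]);
translate([519, 395, 830]) cube([420, 61, 29]);
translate([519, 395, 1152]) cube([420, 61, 29]);


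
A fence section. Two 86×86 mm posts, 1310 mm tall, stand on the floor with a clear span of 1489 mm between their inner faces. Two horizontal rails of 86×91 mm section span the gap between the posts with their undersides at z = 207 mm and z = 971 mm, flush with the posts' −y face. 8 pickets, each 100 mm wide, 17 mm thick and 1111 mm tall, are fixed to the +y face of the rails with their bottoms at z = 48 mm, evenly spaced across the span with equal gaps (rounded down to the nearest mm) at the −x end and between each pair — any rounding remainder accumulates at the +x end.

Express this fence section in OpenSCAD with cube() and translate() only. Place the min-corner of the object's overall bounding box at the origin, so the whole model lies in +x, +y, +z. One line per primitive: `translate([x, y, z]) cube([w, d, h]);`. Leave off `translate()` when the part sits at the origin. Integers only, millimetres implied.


cube([86, 86, 1310]);
translate([1575, 0, 0]) cube([86, 86, 1310]);
translate([86, 0, 207]) cube([1489, 86, 91]);
translate([86, 0, 971]) cube([1489, 86, 91]);
translate([162, 86, 48]) cube([100, 17, 1111]);
translate([338, 86, 48]) cube([100, 17, 1111]);
translate([514, 86, 48]) cube([100, 17, 1111]);
translate([690, 86, 48]) cube([100, 17, 1111]);
translate([866, 86, 48]) cube([100, 17, 1111]);
translate([1042, 86, 48]) cube([100, 17, 1111]);
translate([1218, 86, 48]) cube([100, 17, 1111]);
translate([1394, 86, 48]) cube([100, 17, 1111]);


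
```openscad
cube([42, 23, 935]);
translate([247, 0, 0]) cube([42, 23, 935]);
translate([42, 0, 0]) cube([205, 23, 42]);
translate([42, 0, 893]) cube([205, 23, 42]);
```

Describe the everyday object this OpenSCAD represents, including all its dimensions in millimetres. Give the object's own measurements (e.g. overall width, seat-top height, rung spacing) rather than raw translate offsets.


A rectangular picture frame lying in the x–z plane (depth along y). The opening is 205 mm wide (x) by 851 mm tall (z), surrounded by a border 42 mm wide on all four sides. The frame is 23 mm deep and is made of two full-height vertical stiles with two horizontal rails fitted between them.


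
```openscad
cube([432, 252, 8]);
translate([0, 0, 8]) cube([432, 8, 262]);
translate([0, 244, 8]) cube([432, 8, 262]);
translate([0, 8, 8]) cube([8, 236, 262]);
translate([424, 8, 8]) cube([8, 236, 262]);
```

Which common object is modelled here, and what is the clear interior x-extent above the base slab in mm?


An open box. The internal width is 416 mm.

A 432×252 base slab with four walls standing on it — an open box. The base is 432 mm wide and the walls are 8 mm thick, so the internal width is 432 − 2 × 8 = 416 mm.


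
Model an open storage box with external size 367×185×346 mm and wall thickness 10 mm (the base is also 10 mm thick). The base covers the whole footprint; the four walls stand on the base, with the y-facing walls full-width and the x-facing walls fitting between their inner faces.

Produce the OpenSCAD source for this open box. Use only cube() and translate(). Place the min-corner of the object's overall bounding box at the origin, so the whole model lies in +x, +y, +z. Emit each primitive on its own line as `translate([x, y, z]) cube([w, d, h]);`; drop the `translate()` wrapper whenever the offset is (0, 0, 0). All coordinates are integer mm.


cube([367, 185, 10]);
translate([0, 0, 10]) cube([367, 10, 336]);
translate([0, 175, 10]) cube([367, 10, 336]);
translate([0, 10, 10]) cube([10, 165, 336]);
translate([357, 10, 10]) cube([10, 165, 336]);


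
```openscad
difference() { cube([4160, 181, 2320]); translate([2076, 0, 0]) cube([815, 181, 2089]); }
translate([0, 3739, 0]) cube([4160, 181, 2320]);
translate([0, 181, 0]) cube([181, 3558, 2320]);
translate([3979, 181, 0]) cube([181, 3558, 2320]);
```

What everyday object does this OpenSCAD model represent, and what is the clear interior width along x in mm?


A single room. The interior width is 3798 mm.

Four walls enclosing a rectangle with a door in the front wall — a room. Outside width 4160 minus two 181 mm walls gives 3798 mm.


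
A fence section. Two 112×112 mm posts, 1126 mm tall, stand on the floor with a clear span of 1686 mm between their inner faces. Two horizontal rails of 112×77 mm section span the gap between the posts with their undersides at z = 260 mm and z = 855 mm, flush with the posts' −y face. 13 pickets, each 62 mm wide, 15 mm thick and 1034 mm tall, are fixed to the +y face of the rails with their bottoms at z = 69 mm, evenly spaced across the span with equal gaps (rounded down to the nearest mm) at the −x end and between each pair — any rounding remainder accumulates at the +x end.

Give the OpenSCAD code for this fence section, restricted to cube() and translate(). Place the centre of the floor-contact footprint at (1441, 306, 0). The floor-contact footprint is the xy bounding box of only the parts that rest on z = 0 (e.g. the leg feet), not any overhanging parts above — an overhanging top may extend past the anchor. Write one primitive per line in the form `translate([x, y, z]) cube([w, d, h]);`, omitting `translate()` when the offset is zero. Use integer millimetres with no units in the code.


translate([486, 250, 0]) cube([112, 112, 1126]);
translate([2284, 250, 0]) cube([112, 112, 1126]);
translate([598, 250, 260]) cube([1686, 112, 77]);
translate([598, 250, 855]) cube([1686, 112, 77]);
translate([660, 362, 69]) cube([62, 15, 1034]);
translate([784, 362, 69]) cube([62, 15, 1034]);
translate([908, 362, 69]) cube([62, 15, 1034]);
translate([1032, 362, 69]) cube([62, 15, 1034]);
translate([1156, 362, 69]) cube([62, 15, 1034]);
translate([1280, 362, 69]) cube([62, 15, 1034]);
translate([1404, 362, 69]) cube([62, 15, 1034]);
translate([1528, 362, 69]) cube([62, 15, 1034]);
translate([1652, 362, 69]) cube([62, 15, 1034]);
translate([1776, 362, 69]) cube([62, 15, 1034]);
translate([1900, 362, 69]) cube([62, 15, 1034]);
translate([2024, 362, 69]) cube([62, 15, 1034]);
translate([2148, 362, 69]) cube([62, 15, 1034]);


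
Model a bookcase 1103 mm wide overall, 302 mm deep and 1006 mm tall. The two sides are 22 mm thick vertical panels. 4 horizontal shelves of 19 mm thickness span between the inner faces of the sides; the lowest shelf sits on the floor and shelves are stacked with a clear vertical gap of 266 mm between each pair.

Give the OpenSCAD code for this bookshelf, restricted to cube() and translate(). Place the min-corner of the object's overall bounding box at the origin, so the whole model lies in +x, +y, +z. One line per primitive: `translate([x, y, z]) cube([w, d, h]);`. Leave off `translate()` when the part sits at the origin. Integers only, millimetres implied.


cube([22, 302, 1006]);
translate([1081, 0, 0]) cube([22, 302, 1006]);
translate([22, 0, 0]) cube([1059, 302, 19]);
translate([22, 0, 285]) cube([1059, 302, 19]);
translate([22, 0, 570]) cube([1059, 302, 19]);
translate([22, 0, 855]) cube([1059, 302, 19]);


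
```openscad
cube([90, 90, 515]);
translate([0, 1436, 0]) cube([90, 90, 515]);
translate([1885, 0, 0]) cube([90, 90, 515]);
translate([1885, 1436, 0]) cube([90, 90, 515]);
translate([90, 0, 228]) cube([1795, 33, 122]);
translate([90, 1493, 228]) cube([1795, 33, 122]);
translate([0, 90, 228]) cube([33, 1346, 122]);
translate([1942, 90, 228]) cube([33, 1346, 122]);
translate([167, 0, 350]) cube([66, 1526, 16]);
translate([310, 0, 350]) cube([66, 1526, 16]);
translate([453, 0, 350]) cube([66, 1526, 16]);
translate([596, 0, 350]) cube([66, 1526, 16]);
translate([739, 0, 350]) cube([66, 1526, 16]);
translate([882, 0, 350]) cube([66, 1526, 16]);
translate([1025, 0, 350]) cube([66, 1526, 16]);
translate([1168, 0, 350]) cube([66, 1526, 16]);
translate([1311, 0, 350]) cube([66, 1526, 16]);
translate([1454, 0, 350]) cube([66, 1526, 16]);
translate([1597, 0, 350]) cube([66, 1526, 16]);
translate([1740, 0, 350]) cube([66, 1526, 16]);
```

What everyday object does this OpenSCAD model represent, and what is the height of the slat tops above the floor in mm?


A bed frame. The slat-top height is 366 mm.

Four posts, four rails, and a row of slats — a bed frame. Slats sit on the rails at z = 228 + 122 = 350; with slat thickness 16, the top is 366 mm.


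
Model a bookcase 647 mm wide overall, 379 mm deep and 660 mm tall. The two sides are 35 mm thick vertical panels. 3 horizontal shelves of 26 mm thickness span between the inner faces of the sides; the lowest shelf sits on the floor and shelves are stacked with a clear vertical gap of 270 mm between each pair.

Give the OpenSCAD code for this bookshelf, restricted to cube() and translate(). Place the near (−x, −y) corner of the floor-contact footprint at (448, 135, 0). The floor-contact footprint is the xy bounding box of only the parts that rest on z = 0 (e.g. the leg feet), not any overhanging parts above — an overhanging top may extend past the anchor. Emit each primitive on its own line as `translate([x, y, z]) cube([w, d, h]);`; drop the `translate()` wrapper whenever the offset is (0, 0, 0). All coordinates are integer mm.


translate([448, 135, 0]) cube([35, 379, 660]);
translate([1060, 135, 0]) cube([35, 379, 660]);
translate([483, 135, 0]) cube([577, 379, 26]);
translate([483, 135, 296]) cube([577, 379, 26]);
translate([483, 135, 592]) cube([577, 379, 26]);


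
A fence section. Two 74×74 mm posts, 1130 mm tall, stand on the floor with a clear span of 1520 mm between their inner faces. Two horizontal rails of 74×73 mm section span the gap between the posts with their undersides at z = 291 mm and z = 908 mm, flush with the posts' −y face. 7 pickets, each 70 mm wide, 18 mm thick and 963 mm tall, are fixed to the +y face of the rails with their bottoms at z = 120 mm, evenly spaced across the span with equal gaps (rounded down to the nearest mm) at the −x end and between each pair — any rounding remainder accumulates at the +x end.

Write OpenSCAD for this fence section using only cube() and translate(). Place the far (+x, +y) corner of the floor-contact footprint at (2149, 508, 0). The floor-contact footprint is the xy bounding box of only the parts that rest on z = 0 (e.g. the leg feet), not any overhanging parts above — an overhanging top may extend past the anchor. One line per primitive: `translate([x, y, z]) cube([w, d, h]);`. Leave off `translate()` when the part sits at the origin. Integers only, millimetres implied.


translate([481, 434, 0]) cube([74, 74, 1130]);
translate([2075, 434, 0]) cube([74, 74, 1130]);
translate([555, 434, 291]) cube([1520, 74, 73]);
translate([555, 434, 908]) cube([1520, 74, 73]);
translate([683, 508, 120]) cube([70, 18, 963]);
translate([881, 508, 120]) cube([70, 18, 963]);
translate([1079, 508, 120]) cube([70, 18, 963]);
translate([1277, 508, 120]) cube([70, 18, 963]);
translate([1475, 508, 120]) cube([70, 18, 963]);
translate([1673, 508, 120]) cube([70, 18, 963]);
translate([1871, 508, 120]) cube([70, 18, 963]);


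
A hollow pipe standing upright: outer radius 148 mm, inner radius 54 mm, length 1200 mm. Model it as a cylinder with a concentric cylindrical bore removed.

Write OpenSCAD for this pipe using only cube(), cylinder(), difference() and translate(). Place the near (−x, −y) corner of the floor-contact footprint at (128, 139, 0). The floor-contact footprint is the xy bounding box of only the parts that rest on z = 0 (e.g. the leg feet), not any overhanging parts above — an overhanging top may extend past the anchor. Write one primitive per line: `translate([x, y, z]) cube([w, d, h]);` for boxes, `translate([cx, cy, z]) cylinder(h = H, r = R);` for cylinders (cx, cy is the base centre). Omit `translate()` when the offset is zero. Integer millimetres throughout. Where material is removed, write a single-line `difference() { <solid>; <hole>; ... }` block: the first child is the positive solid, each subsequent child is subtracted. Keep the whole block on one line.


difference() { translate([276, 287, 0]) cylinder(h = 1200, r = 148); translate([276, 287, 0]) cylinder(h = 1200, r = 54); }


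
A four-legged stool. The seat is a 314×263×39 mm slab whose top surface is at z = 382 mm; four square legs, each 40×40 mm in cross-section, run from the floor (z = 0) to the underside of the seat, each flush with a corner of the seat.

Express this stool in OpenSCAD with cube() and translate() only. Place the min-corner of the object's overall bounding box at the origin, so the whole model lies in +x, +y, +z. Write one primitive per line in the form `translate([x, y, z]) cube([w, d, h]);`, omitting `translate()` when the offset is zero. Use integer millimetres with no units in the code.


translate([0, 0, 343]) cube([314, 263, 39]);
cube([40, 40, 343]);
translate([274, 0, 0]) cube([40, 40, 343]);
translate([0, 223, 0]) cube([40, 40, 343]);
translate([274, 223, 0]) cube([40, 40, 343]);


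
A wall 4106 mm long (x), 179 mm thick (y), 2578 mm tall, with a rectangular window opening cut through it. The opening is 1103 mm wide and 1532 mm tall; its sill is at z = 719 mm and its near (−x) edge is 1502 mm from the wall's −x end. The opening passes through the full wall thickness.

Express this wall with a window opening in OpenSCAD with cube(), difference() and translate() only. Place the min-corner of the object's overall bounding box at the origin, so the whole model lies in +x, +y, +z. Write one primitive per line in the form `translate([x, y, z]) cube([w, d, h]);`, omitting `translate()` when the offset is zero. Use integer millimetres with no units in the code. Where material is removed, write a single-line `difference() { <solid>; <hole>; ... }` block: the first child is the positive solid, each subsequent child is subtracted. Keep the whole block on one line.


difference() { cube([4106, 179, 2578]); translate([1502, 0, 719]) cube([1103, 179, 1532]); }


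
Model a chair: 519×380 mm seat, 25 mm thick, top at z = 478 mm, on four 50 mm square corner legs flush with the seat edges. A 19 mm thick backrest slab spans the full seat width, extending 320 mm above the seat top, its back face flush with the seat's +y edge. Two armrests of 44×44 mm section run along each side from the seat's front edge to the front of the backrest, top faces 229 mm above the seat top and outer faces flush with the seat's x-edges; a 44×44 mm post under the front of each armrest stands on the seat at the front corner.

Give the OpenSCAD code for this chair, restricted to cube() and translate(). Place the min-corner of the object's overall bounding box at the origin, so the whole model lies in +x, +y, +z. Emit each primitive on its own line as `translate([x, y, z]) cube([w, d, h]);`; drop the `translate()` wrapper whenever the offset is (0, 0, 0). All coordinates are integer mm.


// leg_h = 478 - 25 = 453
// arm post h = 229 - 44 = 185
translate([0, 0, 453]) cube([519, 380, 25]);
cube([50, 50, 453]);
translate([469, 0, 0]) cube([50, 50, 453]);
translate([0, 330, 0]) cube([50, 50, 453]);
translate([469, 330, 0]) cube([50, 50, 453]);
translate([0, 361, 478]) cube([519, 19, 320]);
translate([0, 0, 663]) cube([44, 361, 44]);
translate([475, 0, 663]) cube([44, 361, 44]);
translate([0, 0, 478]) cube([44, 44, 185]);
translate([475, 0, 478]) cube([44, 44, 185]);


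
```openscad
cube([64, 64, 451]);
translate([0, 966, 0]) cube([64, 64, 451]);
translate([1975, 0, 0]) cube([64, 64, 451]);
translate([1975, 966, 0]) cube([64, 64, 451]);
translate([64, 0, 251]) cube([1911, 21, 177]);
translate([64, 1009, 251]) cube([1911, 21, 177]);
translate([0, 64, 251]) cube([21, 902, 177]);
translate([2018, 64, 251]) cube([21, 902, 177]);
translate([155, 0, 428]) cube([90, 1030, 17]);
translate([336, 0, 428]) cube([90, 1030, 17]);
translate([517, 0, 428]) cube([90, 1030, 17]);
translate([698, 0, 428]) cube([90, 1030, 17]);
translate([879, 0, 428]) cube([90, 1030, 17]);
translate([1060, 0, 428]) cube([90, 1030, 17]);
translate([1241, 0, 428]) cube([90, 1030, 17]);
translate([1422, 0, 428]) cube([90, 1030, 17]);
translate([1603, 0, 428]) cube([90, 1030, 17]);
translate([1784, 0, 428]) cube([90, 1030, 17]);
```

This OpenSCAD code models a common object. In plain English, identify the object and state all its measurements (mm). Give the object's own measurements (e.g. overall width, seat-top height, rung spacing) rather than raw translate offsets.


A bed frame 2039 mm long (x) by 1030 mm wide (y). Four 64×64 mm corner posts, 451 mm tall, at the corners of the footprint. Four rails of 21 mm thickness and 177 mm height run between adjacent posts with their undersides at z = 251 mm, their outer faces flush with the outside of the frame (the two x-running rails run between the posts' inner faces; the two y-running rails run between the posts' inner faces). 10 slats, each 90 mm wide (x) and 17 mm thick, lie across the top of the two x-running rails, running the full 1030 mm width of the frame in y; along x they sit between the end posts with a 91 mm gap after the −x posts and between neighbouring slats, leaving 101 mm before the +x posts.


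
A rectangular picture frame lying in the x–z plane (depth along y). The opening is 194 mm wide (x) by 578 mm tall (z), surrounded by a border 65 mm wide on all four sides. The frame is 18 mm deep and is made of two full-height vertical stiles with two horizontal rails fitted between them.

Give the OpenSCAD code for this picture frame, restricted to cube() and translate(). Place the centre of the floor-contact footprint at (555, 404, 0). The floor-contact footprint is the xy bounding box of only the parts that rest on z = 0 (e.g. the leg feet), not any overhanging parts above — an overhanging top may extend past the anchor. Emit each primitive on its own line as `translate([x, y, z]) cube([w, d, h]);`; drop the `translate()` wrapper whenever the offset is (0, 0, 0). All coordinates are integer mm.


translate([393, 395, 0]) cube([65, 18, 708]);
translate([652, 395, 0]) cube([65, 18, 708]);
translate([458, 395, 0]) cube([194, 18, 65]);
translate([458, 395, 643]) cube([194, 18, 65]);


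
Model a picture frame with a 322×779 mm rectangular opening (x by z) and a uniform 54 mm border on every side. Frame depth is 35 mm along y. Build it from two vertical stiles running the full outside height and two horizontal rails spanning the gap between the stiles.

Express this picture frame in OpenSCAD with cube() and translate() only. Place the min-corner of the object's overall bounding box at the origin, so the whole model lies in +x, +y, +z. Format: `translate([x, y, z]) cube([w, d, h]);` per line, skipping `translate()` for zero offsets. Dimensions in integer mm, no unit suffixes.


cube([54, 35, 887]);
translate([376, 0, 0]) cube([54, 35, 887]);
translate([54, 0, 0]) cube([322, 35, 54]);
translate([54, 0, 833]) cube([322, 35, 54]);


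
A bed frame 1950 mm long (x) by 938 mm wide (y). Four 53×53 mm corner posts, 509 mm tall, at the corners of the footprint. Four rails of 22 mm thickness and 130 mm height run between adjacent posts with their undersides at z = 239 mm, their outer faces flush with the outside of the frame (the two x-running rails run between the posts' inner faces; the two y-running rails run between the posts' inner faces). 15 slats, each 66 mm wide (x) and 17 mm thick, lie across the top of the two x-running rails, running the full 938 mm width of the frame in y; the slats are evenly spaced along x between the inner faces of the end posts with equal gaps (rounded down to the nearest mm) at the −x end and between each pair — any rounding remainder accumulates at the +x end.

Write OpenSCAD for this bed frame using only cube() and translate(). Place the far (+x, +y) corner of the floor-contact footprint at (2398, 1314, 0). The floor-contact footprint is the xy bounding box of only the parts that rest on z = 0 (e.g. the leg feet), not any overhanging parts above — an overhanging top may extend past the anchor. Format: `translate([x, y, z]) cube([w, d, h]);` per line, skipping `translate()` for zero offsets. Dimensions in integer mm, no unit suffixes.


// slat z = rail_z + rail_h = 239 + 130 = 369
// slat gap = ⌊(1844 − 15·66) / 16⌋ = 53
translate([448, 376, 0]) cube([53, 53, 509]);
translate([448, 1261, 0]) cube([53, 53, 509]);
translate([2345, 376, 0]) cube([53, 53, 509]);
translate([2345, 1261, 0]) cube([53, 53, 509]);
translate([501, 376, 239]) cube([1844, 22, 130]);
translate([501, 1292, 239]) cube([1844, 22, 130]);
translate([448, 429, 239]) cube([22, 832, 130]);
translate([2376, 429, 239]) cube([22, 832, 130]);
translate([554, 376, 369]) cube([66, 938, 17]);
translate([673, 376, 369]) cube([66, 938, 17]);
translate([792, 376, 369]) cube([66, 938, 17]);
translate([911, 376, 369]) cube([66, 938, 17]);
translate([1030, 376, 369]) cube([66, 938, 17]);
translate([1149, 376, 369]) cube([66, 938, 17]);
translate([1268, 376, 369]) cube([66, 938, 17]);
translate([1387, 376, 369]) cube([66, 938, 17]);
translate([1506, 376, 369]) cube([66, 938, 17]);
translate([1625, 376, 369]) cube([66, 938, 17]);
translate([1744, 376, 369]) cube([66, 938, 17]);
translate([1863, 376, 369]) cube([66, 938, 17]);
translate([1982, 376, 369]) cube([66, 938, 17]);
translate([2101, 376, 369]) cube([66, 938, 17]);
translate([2220, 376, 369]) cube([66, 938, 17]);


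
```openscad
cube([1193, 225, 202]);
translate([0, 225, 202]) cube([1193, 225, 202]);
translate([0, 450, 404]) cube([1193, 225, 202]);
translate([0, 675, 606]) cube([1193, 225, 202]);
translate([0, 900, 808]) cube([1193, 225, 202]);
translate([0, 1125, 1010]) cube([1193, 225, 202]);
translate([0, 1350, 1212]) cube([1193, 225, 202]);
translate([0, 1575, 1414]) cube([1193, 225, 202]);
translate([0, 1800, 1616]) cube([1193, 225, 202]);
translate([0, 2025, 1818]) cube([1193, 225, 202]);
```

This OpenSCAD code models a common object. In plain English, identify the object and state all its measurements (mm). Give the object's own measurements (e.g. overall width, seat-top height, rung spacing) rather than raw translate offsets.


A straight staircase of 10 solid steps. Each step is 1193 mm wide (x), 225 mm deep (y, the going) and 202 mm tall (the rise). The first step rests on the floor; each subsequent step sits one going further in +y and one rise higher in +z, directly behind and above the previous step with no overlap.


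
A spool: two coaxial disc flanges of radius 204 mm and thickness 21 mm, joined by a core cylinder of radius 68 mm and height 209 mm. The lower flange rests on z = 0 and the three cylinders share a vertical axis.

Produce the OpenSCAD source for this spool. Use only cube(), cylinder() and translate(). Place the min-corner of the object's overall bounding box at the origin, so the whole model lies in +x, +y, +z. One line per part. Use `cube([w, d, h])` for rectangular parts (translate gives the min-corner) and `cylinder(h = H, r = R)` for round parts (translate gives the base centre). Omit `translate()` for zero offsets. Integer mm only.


translate([204, 204, 0]) cylinder(h = 21, r = 204);
translate([204, 204, 21]) cylinder(h = 209, r = 68);
translate([204, 204, 230]) cylinder(h = 21, r = 204);


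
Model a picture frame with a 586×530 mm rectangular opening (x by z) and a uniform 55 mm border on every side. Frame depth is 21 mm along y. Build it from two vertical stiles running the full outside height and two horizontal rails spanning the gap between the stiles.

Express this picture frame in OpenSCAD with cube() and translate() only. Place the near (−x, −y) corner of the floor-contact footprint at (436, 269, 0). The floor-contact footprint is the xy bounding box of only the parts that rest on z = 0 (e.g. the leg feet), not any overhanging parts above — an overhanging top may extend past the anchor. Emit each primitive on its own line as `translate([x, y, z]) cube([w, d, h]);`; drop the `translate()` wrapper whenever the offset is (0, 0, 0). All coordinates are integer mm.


translate([436, 269, 0]) cube([55, 21, 640]);
translate([1077, 269, 0]) cube([55, 21, 640]);
translate([491, 269, 0]) cube([586, 21, 55]);
translate([491, 269, 585]) cube([586, 21, 55]);


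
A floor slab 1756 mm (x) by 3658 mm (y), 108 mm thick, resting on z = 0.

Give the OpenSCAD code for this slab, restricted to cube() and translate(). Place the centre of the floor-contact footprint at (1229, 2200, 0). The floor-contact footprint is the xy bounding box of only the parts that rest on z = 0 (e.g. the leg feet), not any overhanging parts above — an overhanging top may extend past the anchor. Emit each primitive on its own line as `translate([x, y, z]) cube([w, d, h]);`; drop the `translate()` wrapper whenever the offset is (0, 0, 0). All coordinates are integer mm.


translate([351, 371, 0]) cube([1756, 3658, 108]);


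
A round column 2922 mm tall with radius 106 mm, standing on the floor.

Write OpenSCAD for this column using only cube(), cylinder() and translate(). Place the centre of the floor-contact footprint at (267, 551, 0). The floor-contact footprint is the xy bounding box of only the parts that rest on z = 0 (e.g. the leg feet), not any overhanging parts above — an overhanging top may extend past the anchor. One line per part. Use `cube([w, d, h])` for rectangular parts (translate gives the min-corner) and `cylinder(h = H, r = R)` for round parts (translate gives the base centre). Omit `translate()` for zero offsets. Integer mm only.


translate([267, 551, 0]) cylinder(h = 2922, r = 106);


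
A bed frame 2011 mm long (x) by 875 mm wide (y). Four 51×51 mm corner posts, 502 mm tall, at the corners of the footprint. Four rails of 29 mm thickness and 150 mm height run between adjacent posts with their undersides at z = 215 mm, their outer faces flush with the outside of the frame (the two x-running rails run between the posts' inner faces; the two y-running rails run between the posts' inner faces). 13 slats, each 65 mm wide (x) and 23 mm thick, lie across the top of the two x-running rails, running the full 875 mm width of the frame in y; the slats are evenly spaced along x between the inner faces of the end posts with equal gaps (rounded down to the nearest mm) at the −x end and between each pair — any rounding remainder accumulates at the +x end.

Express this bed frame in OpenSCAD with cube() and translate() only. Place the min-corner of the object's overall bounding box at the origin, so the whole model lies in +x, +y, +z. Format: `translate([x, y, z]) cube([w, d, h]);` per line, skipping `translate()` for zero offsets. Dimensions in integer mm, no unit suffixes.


// slat z = rail_z + rail_h = 215 + 150 = 365
// slat gap = ⌊(1909 − 13·65) / 14⌋ = 76
cube([51, 51, 502]);
translate([0, 824, 0]) cube([51, 51, 502]);
translate([1960, 0, 0]) cube([51, 51, 502]);
translate([1960, 824, 0]) cube([51, 51, 502]);
translate([51, 0, 215]) cube([1909, 29, 150]);
translate([51, 846, 215]) cube([1909, 29, 150]);
translate([0, 51, 215]) cube([29, 773, 150]);
translate([1982, 51, 215]) cube([29, 773, 150]);
translate([127, 0, 365]) cube([65, 875, 23]);
translate([268, 0, 365]) cube([65, 875, 23]);
translate([409, 0, 365]) cube([65, 875, 23]);
translate([550, 0, 365]) cube([65, 875, 23]);
translate([691, 0, 365]) cube([65, 875, 23]);
translate([832, 0, 365]) cube([65, 875, 23]);
translate([973, 0, 365]) cube([65, 875, 23]);
translate([1114, 0, 365]) cube([65, 875, 23]);
translate([1255, 0, 365]) cube([65, 875, 23]);
translate([1396, 0, 365]) cube([65, 875, 23]);
translate([1537, 0, 365]) cube([65, 875, 23]);
translate([1678, 0, 365]) cube([65, 875, 23]);
translate([1819, 0, 365]) cube([65, 875, 23]);


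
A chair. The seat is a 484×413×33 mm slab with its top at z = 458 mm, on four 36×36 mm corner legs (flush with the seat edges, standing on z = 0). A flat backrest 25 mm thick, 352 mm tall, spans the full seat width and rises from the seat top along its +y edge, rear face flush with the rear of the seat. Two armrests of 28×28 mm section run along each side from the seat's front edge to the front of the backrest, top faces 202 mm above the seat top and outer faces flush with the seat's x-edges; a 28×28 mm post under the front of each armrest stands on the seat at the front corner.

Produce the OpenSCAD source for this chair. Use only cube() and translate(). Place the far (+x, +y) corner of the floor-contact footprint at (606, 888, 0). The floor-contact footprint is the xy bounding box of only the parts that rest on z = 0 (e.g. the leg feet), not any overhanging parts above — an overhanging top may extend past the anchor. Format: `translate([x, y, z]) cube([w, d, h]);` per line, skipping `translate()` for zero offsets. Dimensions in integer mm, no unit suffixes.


translate([122, 475, 425]) cube([484, 413, 33]);
translate([122, 475, 0]) cube([36, 36, 425]);
translate([570, 475, 0]) cube([36, 36, 425]);
translate([122, 852, 0]) cube([36, 36, 425]);
translate([570, 852, 0]) cube([36, 36, 425]);
translate([122, 863, 458]) cube([484, 25, 352]);
translate([122, 475, 632]) cube([28, 388, 28]);
translate([578, 475, 632]) cube([28, 388, 28]);
translate([122, 475, 458]) cube([28, 28, 174]);
translate([578, 475, 458]) cube([28, 28, 174]);


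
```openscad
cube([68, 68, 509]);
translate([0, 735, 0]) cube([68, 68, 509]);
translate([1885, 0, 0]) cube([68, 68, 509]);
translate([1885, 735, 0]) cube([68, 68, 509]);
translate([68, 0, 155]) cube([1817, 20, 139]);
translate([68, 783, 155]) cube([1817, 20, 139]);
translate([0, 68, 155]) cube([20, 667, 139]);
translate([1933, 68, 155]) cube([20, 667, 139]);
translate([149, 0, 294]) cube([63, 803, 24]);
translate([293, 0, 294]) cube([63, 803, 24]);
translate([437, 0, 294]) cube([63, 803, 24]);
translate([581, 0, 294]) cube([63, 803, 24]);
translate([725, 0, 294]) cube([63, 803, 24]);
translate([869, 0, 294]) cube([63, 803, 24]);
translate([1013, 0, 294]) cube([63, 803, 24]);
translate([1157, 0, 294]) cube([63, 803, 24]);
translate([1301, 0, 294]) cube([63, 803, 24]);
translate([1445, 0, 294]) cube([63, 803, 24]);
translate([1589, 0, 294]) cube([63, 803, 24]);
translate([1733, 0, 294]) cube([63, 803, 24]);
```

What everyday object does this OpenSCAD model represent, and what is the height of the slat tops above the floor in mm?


A bed frame. The slat-top height is 318 mm.

Four posts, four rails, and a row of slats — a bed frame. Slats sit on the rails at z = 155 + 139 = 294; with slat thickness 24, the top is 318 mm.


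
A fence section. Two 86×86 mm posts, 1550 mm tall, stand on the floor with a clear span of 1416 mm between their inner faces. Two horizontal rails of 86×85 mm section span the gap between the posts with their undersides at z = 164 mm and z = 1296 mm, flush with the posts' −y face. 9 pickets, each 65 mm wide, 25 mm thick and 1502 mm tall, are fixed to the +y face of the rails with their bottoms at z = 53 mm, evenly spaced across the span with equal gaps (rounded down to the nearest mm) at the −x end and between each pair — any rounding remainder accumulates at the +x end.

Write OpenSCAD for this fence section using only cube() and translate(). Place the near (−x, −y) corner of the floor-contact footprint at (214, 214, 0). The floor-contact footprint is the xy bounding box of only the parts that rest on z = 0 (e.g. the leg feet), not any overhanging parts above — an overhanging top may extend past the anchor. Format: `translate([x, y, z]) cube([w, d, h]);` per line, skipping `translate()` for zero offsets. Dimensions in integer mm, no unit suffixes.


translate([214, 214, 0]) cube([86, 86, 1550]);
translate([1716, 214, 0]) cube([86, 86, 1550]);
translate([300, 214, 164]) cube([1416, 86, 85]);
translate([300, 214, 1296]) cube([1416, 86, 85]);
translate([383, 300, 53]) cube([65, 25, 1502]);
translate([531, 300, 53]) cube([65, 25, 1502]);
translate([679, 300, 53]) cube([65, 25, 1502]);
translate([827, 300, 53]) cube([65, 25, 1502]);
translate([975, 300, 53]) cube([65, 25, 1502]);
translate([1123, 300, 53]) cube([65, 25, 1502]);
translate([1271, 300, 53]) cube([65, 25, 1502]);
translate([1419, 300, 53]) cube([65, 25, 1502]);
translate([1567, 300, 53]) cube([65, 25, 1502]);


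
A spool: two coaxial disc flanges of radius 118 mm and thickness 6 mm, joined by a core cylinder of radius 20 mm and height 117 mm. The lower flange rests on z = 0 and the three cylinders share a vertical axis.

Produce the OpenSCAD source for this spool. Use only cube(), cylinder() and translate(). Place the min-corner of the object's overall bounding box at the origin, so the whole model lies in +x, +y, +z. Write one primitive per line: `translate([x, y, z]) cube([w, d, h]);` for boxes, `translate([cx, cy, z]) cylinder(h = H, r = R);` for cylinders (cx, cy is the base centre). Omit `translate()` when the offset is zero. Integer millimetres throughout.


translate([118, 118, 0]) cylinder(h = 6, r = 118);
translate([118, 118, 6]) cylinder(h = 117, r = 20);
translate([118, 118, 123]) cylinder(h = 6, r = 118);


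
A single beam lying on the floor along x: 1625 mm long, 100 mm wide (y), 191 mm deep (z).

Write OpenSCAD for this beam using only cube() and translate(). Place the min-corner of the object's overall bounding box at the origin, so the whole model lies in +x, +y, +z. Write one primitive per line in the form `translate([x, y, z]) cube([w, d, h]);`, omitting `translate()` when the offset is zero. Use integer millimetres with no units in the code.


cube([1625, 100, 191]);


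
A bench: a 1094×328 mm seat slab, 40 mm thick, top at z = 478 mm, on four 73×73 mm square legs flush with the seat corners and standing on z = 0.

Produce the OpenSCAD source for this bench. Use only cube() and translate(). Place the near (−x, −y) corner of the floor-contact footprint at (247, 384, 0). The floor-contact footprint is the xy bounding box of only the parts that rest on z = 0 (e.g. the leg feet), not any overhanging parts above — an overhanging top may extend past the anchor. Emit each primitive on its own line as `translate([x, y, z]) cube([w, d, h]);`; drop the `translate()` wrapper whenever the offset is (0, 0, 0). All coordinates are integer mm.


translate([247, 384, 438]) cube([1094, 328, 40]);
translate([247, 384, 0]) cube([73, 73, 438]);
translate([247, 639, 0]) cube([73, 73, 438]);
translate([1268, 384, 0]) cube([73, 73, 438]);
translate([1268, 639, 0]) cube([73, 73, 438]);


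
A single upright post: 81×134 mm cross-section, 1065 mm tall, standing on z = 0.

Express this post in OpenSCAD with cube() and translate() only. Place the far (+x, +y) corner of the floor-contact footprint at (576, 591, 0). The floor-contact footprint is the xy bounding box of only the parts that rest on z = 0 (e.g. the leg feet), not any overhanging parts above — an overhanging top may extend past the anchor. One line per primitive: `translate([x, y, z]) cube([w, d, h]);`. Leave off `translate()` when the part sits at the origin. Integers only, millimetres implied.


translate([495, 457, 0]) cube([81, 134, 1065]);


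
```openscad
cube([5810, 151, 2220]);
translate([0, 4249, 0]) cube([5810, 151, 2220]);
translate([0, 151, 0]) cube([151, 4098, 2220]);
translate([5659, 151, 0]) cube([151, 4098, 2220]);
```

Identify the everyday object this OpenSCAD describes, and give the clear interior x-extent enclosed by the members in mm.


A house (or room) frame. The interior width is 5508 mm.

Four 2220 mm walls enclosing a rectangle with no floor or roof — a room or house frame. Outside width is 5810 mm and wall thickness is 151 mm, so the interior width is 5810 − 2 × 151 = 5508 mm.


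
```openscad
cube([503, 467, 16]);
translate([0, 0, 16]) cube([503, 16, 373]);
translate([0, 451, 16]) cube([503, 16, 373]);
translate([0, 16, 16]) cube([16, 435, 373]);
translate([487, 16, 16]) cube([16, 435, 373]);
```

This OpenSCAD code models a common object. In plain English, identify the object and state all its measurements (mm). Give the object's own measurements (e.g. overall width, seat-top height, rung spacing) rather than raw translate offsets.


An open-topped rectangular box: outside dimensions 503×467×389 mm, with a uniform wall and base thickness of 16 mm. The base is a full 503×467 slab on the floor; four walls sit on top of the base. The front and back walls (the −y and +y sides) span the full width; the two side walls fit between them.


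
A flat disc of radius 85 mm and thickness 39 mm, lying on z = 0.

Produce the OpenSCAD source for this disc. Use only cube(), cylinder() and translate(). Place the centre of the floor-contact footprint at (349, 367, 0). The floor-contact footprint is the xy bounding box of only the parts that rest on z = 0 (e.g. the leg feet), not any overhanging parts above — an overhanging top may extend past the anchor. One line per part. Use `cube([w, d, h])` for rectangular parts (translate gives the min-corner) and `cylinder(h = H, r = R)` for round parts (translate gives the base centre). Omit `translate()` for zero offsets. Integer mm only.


translate([349, 367, 0]) cylinder(h = 39, r = 85);
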